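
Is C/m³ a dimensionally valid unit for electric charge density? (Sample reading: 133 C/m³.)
Yes

electric charge density has SI base units: A * s / m^3
C/m³ reduces to the same SI base units, so it is a valid unit for electric charge density.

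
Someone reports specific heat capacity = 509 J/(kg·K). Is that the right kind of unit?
Yes

specific heat capacity has SI base units: m^2 / (s^2 * K)
J/(kg·K) reduces to the same SI base units, so it is a valid unit for specific heat capacity.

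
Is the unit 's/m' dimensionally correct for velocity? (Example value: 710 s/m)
No

velocity has SI base units: m / s
s/m does NOT reduce to m / s; a valid unit for velocity would be e.g. m/s.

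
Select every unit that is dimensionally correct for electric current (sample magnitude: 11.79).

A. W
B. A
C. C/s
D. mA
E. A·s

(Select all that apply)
B, C, D

electric current has SI base units: A

Checking each option against A:
  A. W: ✗ does not match
  B. A: ✓ matches
  C. C/s: ✓ matches
  D. mA: ✓ matches
  E. A·s: ✗ does not match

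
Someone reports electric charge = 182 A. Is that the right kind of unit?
No

electric charge has SI base units: A * s
A does NOT reduce to A * s; a valid unit for electric charge would be e.g. C.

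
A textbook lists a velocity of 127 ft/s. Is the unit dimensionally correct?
Yes

velocity has SI base units: m / s
ft/s reduces to the same SI base units, so it is a valid unit for velocity.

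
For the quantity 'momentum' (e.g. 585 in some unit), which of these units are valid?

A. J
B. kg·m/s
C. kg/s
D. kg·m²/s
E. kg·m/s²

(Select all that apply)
B

momentum has SI base units: kg * m / s

Checking each option against kg * m / s:
  A. J: ✗ does not match
  B. kg·m/s: ✓ matches
  C. kg/s: ✗ does not match
  D. kg·m²/s: ✗ does not match
  E. kg·m/s²: ✗ does not match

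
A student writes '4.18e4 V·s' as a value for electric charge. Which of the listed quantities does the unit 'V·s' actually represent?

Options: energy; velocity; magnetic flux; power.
magnetic flux

electric charge should have units dimensionally equivalent to A * s (e.g. C).
The given unit 'V·s' reduces to kg * m^2 / (A * s^2). Of the listed options, that is the dimensionality of magnetic flux.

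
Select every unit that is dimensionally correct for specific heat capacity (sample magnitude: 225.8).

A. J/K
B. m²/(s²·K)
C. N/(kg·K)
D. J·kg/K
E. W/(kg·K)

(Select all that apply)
B

specific heat capacity has SI base units: m^2 / (s^2 * K)

Checking each option against m^2 / (s^2 * K):
  A. J/K: ✗ does not match
  B. m²/(s²·K): ✓ matches
  C. N/(kg·K): ✗ does not match
  D. J·kg/K: ✗ does not match
  E. W/(kg·K): ✗ does not match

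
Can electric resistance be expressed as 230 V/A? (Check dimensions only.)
Yes

electric resistance has SI base units: kg * m^2 / (A^2 * s^3)
V/A reduces to the same SI base units, so it is a valid unit for electric resistance.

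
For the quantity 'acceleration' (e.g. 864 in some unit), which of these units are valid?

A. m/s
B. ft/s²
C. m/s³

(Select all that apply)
B

acceleration has SI base units: m / s^2

Checking each option against m / s^2:
  A. m/s: ✗ does not match
  B. ft/s²: ✓ matches
  C. m/s³: ✗ does not match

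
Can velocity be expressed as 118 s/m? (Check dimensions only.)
No

velocity has SI base units: m / s
s/m does NOT reduce to m / s; a valid unit for velocity would be e.g. m/s.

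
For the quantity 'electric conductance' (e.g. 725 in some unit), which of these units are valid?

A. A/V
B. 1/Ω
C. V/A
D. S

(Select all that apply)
A, B, D

electric conductance has SI base units: A^2 * s^3 / (kg * m^2)

Checking each option against A^2 * s^3 / (kg * m^2):
  A. A/V: ✓ matches
  B. 1/Ω: ✓ matches
  C. V/A: ✗ does not match
  D. S: ✓ matches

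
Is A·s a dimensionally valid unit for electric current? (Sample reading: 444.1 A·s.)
No

electric current has SI base units: A
A·s does NOT reduce to A; a valid unit for electric current would be e.g. A.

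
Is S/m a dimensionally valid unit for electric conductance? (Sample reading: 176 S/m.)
No

electric conductance has SI base units: A^2 * s^3 / (kg * m^2)
S/m does NOT reduce to A^2 * s^3 / (kg * m^2); a valid unit for electric conductance would be e.g. S.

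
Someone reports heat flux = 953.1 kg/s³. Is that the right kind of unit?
Yes

heat flux has SI base units: kg / s^3
kg/s³ reduces to the same SI base units, so it is a valid unit for heat flux.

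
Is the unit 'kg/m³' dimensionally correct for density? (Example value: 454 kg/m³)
Yes

density has SI base units: kg / m^3
kg/m³ reduces to the same SI base units, so it is a valid unit for density.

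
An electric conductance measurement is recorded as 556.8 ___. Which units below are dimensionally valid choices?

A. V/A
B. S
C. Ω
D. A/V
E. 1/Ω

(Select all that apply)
B, D, E

electric conductance has SI base units: A^2 * s^3 / (kg * m^2)

Checking each option against A^2 * s^3 / (kg * m^2):
  A. V/A: ✗ does not match
  B. S: ✓ matches
  C. Ω: ✗ does not match
  D. A/V: ✓ matches
  E. 1/Ω: ✓ matches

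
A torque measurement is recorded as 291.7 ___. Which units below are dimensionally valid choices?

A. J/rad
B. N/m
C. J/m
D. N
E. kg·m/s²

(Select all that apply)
A

torque has SI base units: kg * m^2 / s^2

Checking each option against kg * m^2 / s^2:
  A. J/rad: ✓ matches
  B. N/m: ✗ does not match
  C. J/m: ✗ does not match
  D. N: ✗ does not match
  E. kg·m/s²: ✗ does not match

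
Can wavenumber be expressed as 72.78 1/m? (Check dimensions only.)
Yes

wavenumber has SI base units: 1 / m
1/m reduces to the same SI base units, so it is a valid unit for wavenumber.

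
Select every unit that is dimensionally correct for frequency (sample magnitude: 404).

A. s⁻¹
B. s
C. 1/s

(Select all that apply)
A, C

frequency has SI base units: 1 / s

Checking each option against 1 / s:
  A. s⁻¹: ✓ matches
  B. s: ✗ does not match
  C. 1/s: ✓ matches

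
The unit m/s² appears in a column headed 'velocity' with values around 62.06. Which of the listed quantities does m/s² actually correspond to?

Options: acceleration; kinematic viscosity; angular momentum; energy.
acceleration

velocity should have units dimensionally equivalent to m / s (e.g. m/s).
The given unit 'm/s²' reduces to m / s^2. Of the listed options, that is the dimensionality of acceleration.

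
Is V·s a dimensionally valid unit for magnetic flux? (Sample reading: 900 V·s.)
Yes

magnetic flux has SI base units: kg * m^2 / (A * s^2)
V·s reduces to the same SI base units, so it is a valid unit for magnetic flux.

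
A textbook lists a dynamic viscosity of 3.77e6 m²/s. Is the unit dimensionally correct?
No

dynamic viscosity has SI base units: kg / (m * s)
m²/s does NOT reduce to kg / (m * s); a valid unit for dynamic viscosity would be e.g. Pa·s.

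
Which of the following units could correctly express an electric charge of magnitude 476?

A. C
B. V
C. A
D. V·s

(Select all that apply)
A

electric charge has SI base units: A * s

Checking each option against A * s:
  A. C: ✓ matches
  B. V: ✗ does not match
  C. A: ✗ does not match
  D. V·s: ✗ does not match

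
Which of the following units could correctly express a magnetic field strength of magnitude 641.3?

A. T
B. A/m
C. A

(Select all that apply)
B

magnetic field strength has SI base units: A / m

Checking each option against A / m:
  A. T: ✗ does not match
  B. A/m: ✓ matches
  C. A: ✗ does not match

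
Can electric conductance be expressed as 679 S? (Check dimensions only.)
Yes

electric conductance has SI base units: A^2 * s^3 / (kg * m^2)
S reduces to the same SI base units, so it is a valid unit for electric conductance.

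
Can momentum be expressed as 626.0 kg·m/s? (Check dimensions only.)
Yes

momentum has SI base units: kg * m / s
kg·m/s reduces to the same SI base units, so it is a valid unit for momentum.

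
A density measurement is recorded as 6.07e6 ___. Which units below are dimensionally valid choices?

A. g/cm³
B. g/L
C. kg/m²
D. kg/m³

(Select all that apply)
A, B, D

density has SI base units: kg / m^3

Checking each option against kg / m^3:
  A. g/cm³: ✓ matches
  B. g/L: ✓ matches
  C. kg/m²: ✗ does not match
  D. kg/m³: ✓ matches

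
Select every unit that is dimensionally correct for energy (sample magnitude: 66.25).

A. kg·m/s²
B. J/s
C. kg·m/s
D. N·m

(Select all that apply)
D

energy has SI base units: kg * m^2 / s^2

Checking each option against kg * m^2 / s^2:
  A. kg·m/s²: ✗ does not match
  B. J/s: ✗ does not match
  C. kg·m/s: ✗ does not match
  D. N·m: ✓ matches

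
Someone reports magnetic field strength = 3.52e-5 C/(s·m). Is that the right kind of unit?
Yes

magnetic field strength has SI base units: A / m
C/(s·m) reduces to the same SI base units, so it is a valid unit for magnetic field strength.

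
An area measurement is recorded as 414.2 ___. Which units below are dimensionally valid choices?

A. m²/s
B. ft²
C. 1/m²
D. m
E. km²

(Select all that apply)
B, E

area has SI base units: m^2

Checking each option against m^2:
  A. m²/s: ✗ does not match
  B. ft²: ✓ matches
  C. 1/m²: ✗ does not match
  D. m: ✗ does not match
  E. km²: ✓ matches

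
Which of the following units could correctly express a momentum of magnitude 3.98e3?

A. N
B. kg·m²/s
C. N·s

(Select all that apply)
C

momentum has SI base units: kg * m / s

Checking each option against kg * m / s:
  A. N: ✗ does not match
  B. kg·m²/s: ✗ does not match
  C. N·s: ✓ matches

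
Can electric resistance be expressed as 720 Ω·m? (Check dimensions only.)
No

electric resistance has SI base units: kg * m^2 / (A^2 * s^3)
Ω·m does NOT reduce to kg * m^2 / (A^2 * s^3); a valid unit for electric resistance would be e.g. Ω.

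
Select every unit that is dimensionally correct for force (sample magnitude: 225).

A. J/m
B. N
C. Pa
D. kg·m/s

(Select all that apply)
A, B

force has SI base units: kg * m / s^2

Checking each option against kg * m / s^2:
  A. J/m: ✓ matches
  B. N: ✓ matches
  C. Pa: ✗ does not match
  D. kg·m/s: ✗ does not match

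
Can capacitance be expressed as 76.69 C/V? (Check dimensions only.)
Yes

capacitance has SI base units: A^2 * s^4 / (kg * m^2)
C/V reduces to the same SI base units, so it is a valid unit for capacitance.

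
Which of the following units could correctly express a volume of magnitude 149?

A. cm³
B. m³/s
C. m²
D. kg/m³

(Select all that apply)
A

volume has SI base units: m^3

Checking each option against m^3:
  A. cm³: ✓ matches
  B. m³/s: ✗ does not match
  C. m²: ✗ does not match
  D. kg/m³: ✗ does not match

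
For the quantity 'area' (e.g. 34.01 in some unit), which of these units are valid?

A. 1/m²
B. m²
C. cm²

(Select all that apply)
B, C

area has SI base units: m^2

Checking each option against m^2:
  A. 1/m²: ✗ does not match
  B. m²: ✓ matches
  C. cm²: ✓ matches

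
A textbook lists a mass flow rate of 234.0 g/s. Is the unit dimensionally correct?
Yes

mass flow rate has SI base units: kg / s
g/s reduces to the same SI base units, so it is a valid unit for mass flow rate.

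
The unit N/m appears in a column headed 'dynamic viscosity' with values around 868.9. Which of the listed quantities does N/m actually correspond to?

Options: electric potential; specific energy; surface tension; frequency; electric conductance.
surface tension

dynamic viscosity should have units dimensionally equivalent to kg / (m * s) (e.g. Pa·s).
The given unit 'N/m' reduces to kg / s^2. Of the listed options, that is the dimensionality of surface tension.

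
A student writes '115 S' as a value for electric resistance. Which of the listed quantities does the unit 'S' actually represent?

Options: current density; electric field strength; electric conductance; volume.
electric conductance

electric resistance should have units dimensionally equivalent to kg * m^2 / (A^2 * s^3) (e.g. Ω).
The given unit 'S' reduces to A^2 * s^3 / (kg * m^2). Of the listed options, that is the dimensionality of electric conductance.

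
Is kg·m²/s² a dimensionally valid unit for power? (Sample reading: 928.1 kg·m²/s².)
No

power has SI base units: kg * m^2 / s^3
kg·m²/s² does NOT reduce to kg * m^2 / s^3; a valid unit for power would be e.g. W.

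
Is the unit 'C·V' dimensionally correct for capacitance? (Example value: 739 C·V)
No

capacitance has SI base units: A^2 * s^4 / (kg * m^2)
C·V does NOT reduce to A^2 * s^4 / (kg * m^2); a valid unit for capacitance would be e.g. F.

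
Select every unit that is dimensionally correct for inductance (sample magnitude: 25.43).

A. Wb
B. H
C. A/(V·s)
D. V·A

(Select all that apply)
B

inductance has SI base units: kg * m^2 / (A^2 * s^2)

Checking each option against kg * m^2 / (A^2 * s^2):
  A. Wb: ✗ does not match
  B. H: ✓ matches
  C. A/(V·s): ✗ does not match
  D. V·A: ✗ does not match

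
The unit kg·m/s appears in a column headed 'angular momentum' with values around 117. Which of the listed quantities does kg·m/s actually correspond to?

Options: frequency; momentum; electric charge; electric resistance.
momentum

angular momentum should have units dimensionally equivalent to kg * m^2 / s (e.g. kg·m²/s).
The given unit 'kg·m/s' reduces to kg * m / s. Of the listed options, that is the dimensionality of momentum.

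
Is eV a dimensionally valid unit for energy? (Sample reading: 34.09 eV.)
Yes

energy has SI base units: kg * m^2 / s^2
eV reduces to the same SI base units, so it is a valid unit for energy.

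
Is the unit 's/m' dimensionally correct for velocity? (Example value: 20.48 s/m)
No

velocity has SI base units: m / s
s/m does NOT reduce to m / s; a valid unit for velocity would be e.g. m/s.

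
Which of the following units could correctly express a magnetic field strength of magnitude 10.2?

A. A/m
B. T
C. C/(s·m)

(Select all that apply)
A, C

magnetic field strength has SI base units: A / m

Checking each option against A / m:
  A. A/m: ✓ matches
  B. T: ✗ does not match
  C. C/(s·m): ✓ matches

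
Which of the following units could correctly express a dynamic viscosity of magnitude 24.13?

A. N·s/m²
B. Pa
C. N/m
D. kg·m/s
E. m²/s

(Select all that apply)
A

dynamic viscosity has SI base units: kg / (m * s)

Checking each option against kg / (m * s):
  A. N·s/m²: ✓ matches
  B. Pa: ✗ does not match
  C. N/m: ✗ does not match
  D. kg·m/s: ✗ does not match
  E. m²/s: ✗ does not match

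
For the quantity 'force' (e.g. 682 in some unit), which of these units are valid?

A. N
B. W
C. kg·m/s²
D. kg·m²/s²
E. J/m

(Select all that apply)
A, C, E

force has SI base units: kg * m / s^2

Checking each option against kg * m / s^2:
  A. N: ✓ matches
  B. W: ✗ does not match
  C. kg·m/s²: ✓ matches
  D. kg·m²/s²: ✗ does not match
  E. J/m: ✓ matches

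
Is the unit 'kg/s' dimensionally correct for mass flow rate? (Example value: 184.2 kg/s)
Yes

mass flow rate has SI base units: kg / s
kg/s reduces to the same SI base units, so it is a valid unit for mass flow rate.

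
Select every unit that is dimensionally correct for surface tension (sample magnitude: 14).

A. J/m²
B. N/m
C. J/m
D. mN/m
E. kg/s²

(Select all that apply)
A, B, D, E

surface tension has SI base units: kg / s^2

Checking each option against kg / s^2:
  A. J/m²: ✓ matches
  B. N/m: ✓ matches
  C. J/m: ✗ does not match
  D. mN/m: ✓ matches
  E. kg/s²: ✓ matches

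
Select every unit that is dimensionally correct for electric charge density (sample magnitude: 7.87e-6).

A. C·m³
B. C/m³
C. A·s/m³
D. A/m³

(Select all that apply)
B, C

electric charge density has SI base units: A * s / m^3

Checking each option against A * s / m^3:
  A. C·m³: ✗ does not match
  B. C/m³: ✓ matches
  C. A·s/m³: ✓ matches
  D. A/m³: ✗ does not match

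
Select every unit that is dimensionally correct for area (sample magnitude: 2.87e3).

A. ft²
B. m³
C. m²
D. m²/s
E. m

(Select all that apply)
A, C

area has SI base units: m^2

Checking each option against m^2:
  A. ft²: ✓ matches
  B. m³: ✗ does not match
  C. m²: ✓ matches
  D. m²/s: ✗ does not match
  E. m: ✗ does not match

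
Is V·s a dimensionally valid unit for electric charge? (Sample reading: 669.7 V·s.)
No

electric charge has SI base units: A * s
V·s does NOT reduce to A * s; a valid unit for electric charge would be e.g. C.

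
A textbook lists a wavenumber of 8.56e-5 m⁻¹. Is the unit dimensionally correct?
Yes

wavenumber has SI base units: 1 / m
m⁻¹ reduces to the same SI base units, so it is a valid unit for wavenumber.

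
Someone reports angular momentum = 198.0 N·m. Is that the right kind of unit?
No

angular momentum has SI base units: kg * m^2 / s
N·m does NOT reduce to kg * m^2 / s; a valid unit for angular momentum would be e.g. kg·m²/s.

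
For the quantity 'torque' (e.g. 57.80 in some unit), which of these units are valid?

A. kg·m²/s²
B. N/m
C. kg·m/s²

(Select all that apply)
A

torque has SI base units: kg * m^2 / s^2

Checking each option against kg * m^2 / s^2:
  A. kg·m²/s²: ✓ matches
  B. N/m: ✗ does not match
  C. kg·m/s²: ✗ does not match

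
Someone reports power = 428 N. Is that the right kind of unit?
No

power has SI base units: kg * m^2 / s^3
N does NOT reduce to kg * m^2 / s^3; a valid unit for power would be e.g. W.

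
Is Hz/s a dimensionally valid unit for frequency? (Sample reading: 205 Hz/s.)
No

frequency has SI base units: 1 / s
Hz/s does NOT reduce to 1 / s; a valid unit for frequency would be e.g. Hz.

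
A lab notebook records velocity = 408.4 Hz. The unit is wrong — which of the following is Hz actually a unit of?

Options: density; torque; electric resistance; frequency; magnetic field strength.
frequency

velocity should have units dimensionally equivalent to m / s (e.g. m/s).
The given unit 'Hz' reduces to 1 / s. Of the listed options, that is the dimensionality of frequency.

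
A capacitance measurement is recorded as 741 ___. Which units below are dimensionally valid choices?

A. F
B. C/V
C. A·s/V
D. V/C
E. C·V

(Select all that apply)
A, B, C

capacitance has SI base units: A^2 * s^4 / (kg * m^2)

Checking each option against A^2 * s^4 / (kg * m^2):
  A. F: ✓ matches
  B. C/V: ✓ matches
  C. A·s/V: ✓ matches
  D. V/C: ✗ does not match
  E. C·V: ✗ does not match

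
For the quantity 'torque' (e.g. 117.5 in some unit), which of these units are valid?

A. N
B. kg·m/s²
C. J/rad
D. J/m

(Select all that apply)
C

torque has SI base units: kg * m^2 / s^2

Checking each option against kg * m^2 / s^2:
  A. N: ✗ does not match
  B. kg·m/s²: ✗ does not match
  C. J/rad: ✓ matches
  D. J/m: ✗ does not match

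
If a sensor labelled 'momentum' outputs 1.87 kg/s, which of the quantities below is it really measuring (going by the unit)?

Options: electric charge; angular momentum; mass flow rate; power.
mass flow rate

momentum should have units dimensionally equivalent to kg * m / s (e.g. kg·m/s).
The given unit 'kg/s' reduces to kg / s. Of the listed options, that is the dimensionality of mass flow rate.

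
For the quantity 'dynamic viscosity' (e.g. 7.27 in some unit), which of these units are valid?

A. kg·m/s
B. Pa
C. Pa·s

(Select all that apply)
C

dynamic viscosity has SI base units: kg / (m * s)

Checking each option against kg / (m * s):
  A. kg·m/s: ✗ does not match
  B. Pa: ✗ does not match
  C. Pa·s: ✓ matches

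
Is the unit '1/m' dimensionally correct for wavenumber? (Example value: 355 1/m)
Yes

wavenumber has SI base units: 1 / m
1/m reduces to the same SI base units, so it is a valid unit for wavenumber.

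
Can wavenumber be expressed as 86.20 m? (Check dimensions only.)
No

wavenumber has SI base units: 1 / m
m does NOT reduce to 1 / m; a valid unit for wavenumber would be e.g. 1/m.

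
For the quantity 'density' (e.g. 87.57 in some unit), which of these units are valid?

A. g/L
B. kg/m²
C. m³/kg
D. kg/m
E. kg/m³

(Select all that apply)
A, E

density has SI base units: kg / m^3

Checking each option against kg / m^3:
  A. g/L: ✓ matches
  B. kg/m²: ✗ does not match
  C. m³/kg: ✗ does not match
  D. kg/m: ✗ does not match
  E. kg/m³: ✓ matches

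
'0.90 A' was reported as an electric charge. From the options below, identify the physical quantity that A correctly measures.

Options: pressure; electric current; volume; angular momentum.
electric current

electric charge should have units dimensionally equivalent to A * s (e.g. C).
The given unit 'A' reduces to A. Of the listed options, that is the dimensionality of electric current.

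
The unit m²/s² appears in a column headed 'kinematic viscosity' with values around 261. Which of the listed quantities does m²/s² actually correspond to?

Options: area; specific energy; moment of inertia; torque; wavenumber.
specific energy

kinematic viscosity should have units dimensionally equivalent to m^2 / s (e.g. m²/s).
The given unit 'm²/s²' reduces to m^2 / s^2. Of the listed options, that is the dimensionality of specific energy.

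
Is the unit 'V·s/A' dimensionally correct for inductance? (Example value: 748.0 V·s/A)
Yes

inductance has SI base units: kg * m^2 / (A^2 * s^2)
V·s/A reduces to the same SI base units, so it is a valid unit for inductance.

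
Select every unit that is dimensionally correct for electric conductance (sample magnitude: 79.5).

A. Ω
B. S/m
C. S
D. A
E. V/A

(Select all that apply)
C

electric conductance has SI base units: A^2 * s^3 / (kg * m^2)

Checking each option against A^2 * s^3 / (kg * m^2):
  A. Ω: ✗ does not match
  B. S/m: ✗ does not match
  C. S: ✓ matches
  D. A: ✗ does not match
  E. V/A: ✗ does not match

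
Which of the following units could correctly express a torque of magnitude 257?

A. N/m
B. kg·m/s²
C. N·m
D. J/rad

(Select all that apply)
C, D

torque has SI base units: kg * m^2 / s^2

Checking each option against kg * m^2 / s^2:
  A. N/m: ✗ does not match
  B. kg·m/s²: ✗ does not match
  C. N·m: ✓ matches
  D. J/rad: ✓ matches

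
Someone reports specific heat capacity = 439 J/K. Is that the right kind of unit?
No

specific heat capacity has SI base units: m^2 / (s^2 * K)
J/K does NOT reduce to m^2 / (s^2 * K); a valid unit for specific heat capacity would be e.g. J/(kg·K).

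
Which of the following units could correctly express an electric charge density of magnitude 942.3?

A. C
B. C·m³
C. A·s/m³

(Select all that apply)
C

electric charge density has SI base units: A * s / m^3

Checking each option against A * s / m^3:
  A. C: ✗ does not match
  B. C·m³: ✗ does not match
  C. A·s/m³: ✓ matches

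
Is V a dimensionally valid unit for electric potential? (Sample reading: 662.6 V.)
Yes

electric potential has SI base units: kg * m^2 / (A * s^3)
V reduces to the same SI base units, so it is a valid unit for electric potential.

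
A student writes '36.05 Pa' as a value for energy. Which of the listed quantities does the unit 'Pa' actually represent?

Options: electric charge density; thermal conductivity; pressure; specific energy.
pressure

energy should have units dimensionally equivalent to kg * m^2 / s^2 (e.g. J).
The given unit 'Pa' reduces to kg / (m * s^2). Of the listed options, that is the dimensionality of pressure.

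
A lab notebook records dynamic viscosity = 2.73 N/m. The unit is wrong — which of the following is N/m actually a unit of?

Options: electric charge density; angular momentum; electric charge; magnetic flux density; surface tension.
surface tension

dynamic viscosity should have units dimensionally equivalent to kg / (m * s) (e.g. Pa·s).
The given unit 'N/m' reduces to kg / s^2. Of the listed options, that is the dimensionality of surface tension.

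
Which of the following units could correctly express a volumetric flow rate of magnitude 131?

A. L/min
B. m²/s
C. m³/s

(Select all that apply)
A, C

volumetric flow rate has SI base units: m^3 / s

Checking each option against m^3 / s:
  A. L/min: ✓ matches
  B. m²/s: ✗ does not match
  C. m³/s: ✓ matches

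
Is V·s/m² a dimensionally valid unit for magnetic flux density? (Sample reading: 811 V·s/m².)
Yes

magnetic flux density has SI base units: kg / (A * s^2)
V·s/m² reduces to the same SI base units, so it is a valid unit for magnetic flux density.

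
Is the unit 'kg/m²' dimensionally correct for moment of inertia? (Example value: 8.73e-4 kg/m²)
No

moment of inertia has SI base units: kg * m^2
kg/m² does NOT reduce to kg * m^2; a valid unit for moment of inertia would be e.g. kg·m².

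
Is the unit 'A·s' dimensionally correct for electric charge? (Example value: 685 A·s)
Yes

electric charge has SI base units: A * s
A·s reduces to the same SI base units, so it is a valid unit for electric charge.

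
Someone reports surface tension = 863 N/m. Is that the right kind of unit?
Yes

surface tension has SI base units: kg / s^2
N/m reduces to the same SI base units, so it is a valid unit for surface tension.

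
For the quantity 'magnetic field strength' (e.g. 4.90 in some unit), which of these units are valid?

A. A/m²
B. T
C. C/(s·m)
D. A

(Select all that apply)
C

magnetic field strength has SI base units: A / m

Checking each option against A / m:
  A. A/m²: ✗ does not match
  B. T: ✗ does not match
  C. C/(s·m): ✓ matches
  D. A: ✗ does not match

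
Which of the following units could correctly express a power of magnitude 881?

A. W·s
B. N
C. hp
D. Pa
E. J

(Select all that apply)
C

power has SI base units: kg * m^2 / s^3

Checking each option against kg * m^2 / s^3:
  A. W·s: ✗ does not match
  B. N: ✗ does not match
  C. hp: ✓ matches
  D. Pa: ✗ does not match
  E. J: ✗ does not match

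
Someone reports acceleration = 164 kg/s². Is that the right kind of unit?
No

acceleration has SI base units: m / s^2
kg/s² does NOT reduce to m / s^2; a valid unit for acceleration would be e.g. m/s².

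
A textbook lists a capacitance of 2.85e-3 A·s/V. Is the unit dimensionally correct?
Yes

capacitance has SI base units: A^2 * s^4 / (kg * m^2)
A·s/V reduces to the same SI base units, so it is a valid unit for capacitance.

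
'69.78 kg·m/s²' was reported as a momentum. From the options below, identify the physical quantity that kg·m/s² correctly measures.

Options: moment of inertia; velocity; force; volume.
force

momentum should have units dimensionally equivalent to kg * m / s (e.g. kg·m/s).
The given unit 'kg·m/s²' reduces to kg * m / s^2. Of the listed options, that is the dimensionality of force.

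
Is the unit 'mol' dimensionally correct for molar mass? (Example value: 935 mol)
No

molar mass has SI base units: kg / mol
mol does NOT reduce to kg / mol; a valid unit for molar mass would be e.g. kg/mol.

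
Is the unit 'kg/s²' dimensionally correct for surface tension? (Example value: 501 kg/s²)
Yes

surface tension has SI base units: kg / s^2
kg/s² reduces to the same SI base units, so it is a valid unit for surface tension.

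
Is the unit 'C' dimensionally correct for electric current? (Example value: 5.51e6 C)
No

electric current has SI base units: A
C does NOT reduce to A; a valid unit for electric current would be e.g. A.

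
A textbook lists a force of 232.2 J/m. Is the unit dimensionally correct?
Yes

force has SI base units: kg * m / s^2
J/m reduces to the same SI base units, so it is a valid unit for force.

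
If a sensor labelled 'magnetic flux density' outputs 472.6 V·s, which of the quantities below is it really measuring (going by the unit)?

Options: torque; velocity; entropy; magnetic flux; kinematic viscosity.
magnetic flux

magnetic flux density should have units dimensionally equivalent to kg / (A * s^2) (e.g. T).
The given unit 'V·s' reduces to kg * m^2 / (A * s^2). Of the listed options, that is the dimensionality of magnetic flux.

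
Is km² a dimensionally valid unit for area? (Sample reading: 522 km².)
Yes

area has SI base units: m^2
km² reduces to the same SI base units, so it is a valid unit for area.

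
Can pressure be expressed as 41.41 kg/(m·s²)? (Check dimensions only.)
Yes

pressure has SI base units: kg / (m * s^2)
kg/(m·s²) reduces to the same SI base units, so it is a valid unit for pressure.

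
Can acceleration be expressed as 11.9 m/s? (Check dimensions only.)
No

acceleration has SI base units: m / s^2
m/s does NOT reduce to m / s^2; a valid unit for acceleration would be e.g. m/s².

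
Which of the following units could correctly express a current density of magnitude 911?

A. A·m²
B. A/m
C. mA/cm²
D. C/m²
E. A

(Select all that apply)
C

current density has SI base units: A / m^2

Checking each option against A / m^2:
  A. A·m²: ✗ does not match
  B. A/m: ✗ does not match
  C. mA/cm²: ✓ matches
  D. C/m²: ✗ does not match
  E. A: ✗ does not match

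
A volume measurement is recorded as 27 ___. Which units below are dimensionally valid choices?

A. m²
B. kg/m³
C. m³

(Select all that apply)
C

volume has SI base units: m^3

Checking each option against m^3:
  A. m²: ✗ does not match
  B. kg/m³: ✗ does not match
  C. m³: ✓ matches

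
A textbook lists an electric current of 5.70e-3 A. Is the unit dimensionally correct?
Yes

electric current has SI base units: A
A reduces to the same SI base units, so it is a valid unit for electric current.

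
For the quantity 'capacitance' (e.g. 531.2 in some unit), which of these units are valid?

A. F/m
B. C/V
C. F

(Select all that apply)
B, C

capacitance has SI base units: A^2 * s^4 / (kg * m^2)

Checking each option against A^2 * s^4 / (kg * m^2):
  A. F/m: ✗ does not match
  B. C/V: ✓ matches
  C. F: ✓ matches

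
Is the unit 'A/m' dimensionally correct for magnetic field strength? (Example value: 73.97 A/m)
Yes

magnetic field strength has SI base units: A / m
A/m reduces to the same SI base units, so it is a valid unit for magnetic field strength.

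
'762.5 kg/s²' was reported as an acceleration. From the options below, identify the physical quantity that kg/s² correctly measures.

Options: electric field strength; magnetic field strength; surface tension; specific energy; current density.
surface tension

acceleration should have units dimensionally equivalent to m / s^2 (e.g. m/s²).
The given unit 'kg/s²' reduces to kg / s^2. Of the listed options, that is the dimensionality of surface tension.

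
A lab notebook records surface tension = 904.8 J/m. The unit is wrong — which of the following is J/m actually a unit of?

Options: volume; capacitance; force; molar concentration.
force

surface tension should have units dimensionally equivalent to kg / s^2 (e.g. N/m).
The given unit 'J/m' reduces to kg * m / s^2. Of the listed options, that is the dimensionality of force.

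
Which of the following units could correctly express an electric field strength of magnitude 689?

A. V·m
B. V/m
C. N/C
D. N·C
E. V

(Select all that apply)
B, C

electric field strength has SI base units: kg * m / (A * s^3)

Checking each option against kg * m / (A * s^3):
  A. V·m: ✗ does not match
  B. V/m: ✓ matches
  C. N/C: ✓ matches
  D. N·C: ✗ does not match
  E. V: ✗ does not match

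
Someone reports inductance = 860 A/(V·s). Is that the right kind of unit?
No

inductance has SI base units: kg * m^2 / (A^2 * s^2)
A/(V·s) does NOT reduce to kg * m^2 / (A^2 * s^2); a valid unit for inductance would be e.g. H.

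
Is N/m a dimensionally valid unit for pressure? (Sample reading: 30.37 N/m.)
No

pressure has SI base units: kg / (m * s^2)
N/m does NOT reduce to kg / (m * s^2); a valid unit for pressure would be e.g. Pa.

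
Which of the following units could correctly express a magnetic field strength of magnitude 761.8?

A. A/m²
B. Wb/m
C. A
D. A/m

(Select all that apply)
D

magnetic field strength has SI base units: A / m

Checking each option against A / m:
  A. A/m²: ✗ does not match
  B. Wb/m: ✗ does not match
  C. A: ✗ does not match
  D. A/m: ✓ matches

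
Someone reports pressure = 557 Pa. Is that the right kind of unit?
Yes

pressure has SI base units: kg / (m * s^2)
Pa reduces to the same SI base units, so it is a valid unit for pressure.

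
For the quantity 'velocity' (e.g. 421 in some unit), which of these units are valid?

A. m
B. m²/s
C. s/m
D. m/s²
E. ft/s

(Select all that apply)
E

velocity has SI base units: m / s

Checking each option against m / s:
  A. m: ✗ does not match
  B. m²/s: ✗ does not match
  C. s/m: ✗ does not match
  D. m/s²: ✗ does not match
  E. ft/s: ✓ matches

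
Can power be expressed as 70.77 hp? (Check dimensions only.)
Yes

power has SI base units: kg * m^2 / s^3
hp reduces to the same SI base units, so it is a valid unit for power.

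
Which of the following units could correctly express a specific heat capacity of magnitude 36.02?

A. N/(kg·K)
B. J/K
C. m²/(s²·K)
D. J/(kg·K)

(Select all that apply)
C, D

specific heat capacity has SI base units: m^2 / (s^2 * K)

Checking each option against m^2 / (s^2 * K):
  A. N/(kg·K): ✗ does not match
  B. J/K: ✗ does not match
  C. m²/(s²·K): ✓ matches
  D. J/(kg·K): ✓ matches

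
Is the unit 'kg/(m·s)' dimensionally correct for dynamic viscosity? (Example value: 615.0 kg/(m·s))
Yes

dynamic viscosity has SI base units: kg / (m * s)
kg/(m·s) reduces to the same SI base units, so it is a valid unit for dynamic viscosity.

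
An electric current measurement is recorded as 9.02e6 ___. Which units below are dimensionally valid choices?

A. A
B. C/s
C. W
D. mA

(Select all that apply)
A, B, D

electric current has SI base units: A

Checking each option against A:
  A. A: ✓ matches
  B. C/s: ✓ matches
  C. W: ✗ does not match
  D. mA: ✓ matches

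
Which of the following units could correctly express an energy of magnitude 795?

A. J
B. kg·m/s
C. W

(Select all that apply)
A

energy has SI base units: kg * m^2 / s^2

Checking each option against kg * m^2 / s^2:
  A. J: ✓ matches
  B. kg·m/s: ✗ does not match
  C. W: ✗ does not match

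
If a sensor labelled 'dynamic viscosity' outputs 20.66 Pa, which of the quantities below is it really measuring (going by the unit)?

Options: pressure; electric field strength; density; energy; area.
pressure

dynamic viscosity should have units dimensionally equivalent to kg / (m * s) (e.g. Pa·s).
The given unit 'Pa' reduces to kg / (m * s^2). Of the listed options, that is the dimensionality of pressure.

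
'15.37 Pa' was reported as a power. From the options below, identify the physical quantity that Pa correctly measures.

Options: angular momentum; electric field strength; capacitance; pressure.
pressure

power should have units dimensionally equivalent to kg * m^2 / s^3 (e.g. W).
The given unit 'Pa' reduces to kg / (m * s^2). Of the listed options, that is the dimensionality of pressure.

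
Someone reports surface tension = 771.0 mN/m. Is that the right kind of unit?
Yes

surface tension has SI base units: kg / s^2
mN/m reduces to the same SI base units, so it is a valid unit for surface tension.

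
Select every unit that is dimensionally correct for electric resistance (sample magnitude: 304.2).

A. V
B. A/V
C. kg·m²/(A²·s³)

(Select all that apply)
C

electric resistance has SI base units: kg * m^2 / (A^2 * s^3)

Checking each option against kg * m^2 / (A^2 * s^3):
  A. V: ✗ does not match
  B. A/V: ✗ does not match
  C. kg·m²/(A²·s³): ✓ matches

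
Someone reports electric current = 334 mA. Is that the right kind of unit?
Yes

electric current has SI base units: A
mA reduces to the same SI base units, so it is a valid unit for electric current.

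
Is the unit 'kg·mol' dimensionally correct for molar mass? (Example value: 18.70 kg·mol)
No

molar mass has SI base units: kg / mol
kg·mol does NOT reduce to kg / mol; a valid unit for molar mass would be e.g. kg/mol.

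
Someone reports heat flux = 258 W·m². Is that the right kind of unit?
No

heat flux has SI base units: kg / s^3
W·m² does NOT reduce to kg / s^3; a valid unit for heat flux would be e.g. W/m².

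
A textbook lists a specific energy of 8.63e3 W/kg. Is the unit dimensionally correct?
No

specific energy has SI base units: m^2 / s^2
W/kg does NOT reduce to m^2 / s^2; a valid unit for specific energy would be e.g. J/kg.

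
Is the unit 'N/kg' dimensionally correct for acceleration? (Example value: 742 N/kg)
Yes

acceleration has SI base units: m / s^2
N/kg reduces to the same SI base units, so it is a valid unit for acceleration.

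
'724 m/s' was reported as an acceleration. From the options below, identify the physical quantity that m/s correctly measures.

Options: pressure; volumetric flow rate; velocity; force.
velocity

acceleration should have units dimensionally equivalent to m / s^2 (e.g. m/s²).
The given unit 'm/s' reduces to m / s. Of the listed options, that is the dimensionality of velocity.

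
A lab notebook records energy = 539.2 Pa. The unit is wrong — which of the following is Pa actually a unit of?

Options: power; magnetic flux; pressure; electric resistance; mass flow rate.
pressure

energy should have units dimensionally equivalent to kg * m^2 / s^2 (e.g. J).
The given unit 'Pa' reduces to kg / (m * s^2). Of the listed options, that is the dimensionality of pressure.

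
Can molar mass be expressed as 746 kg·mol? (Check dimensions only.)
No

molar mass has SI base units: kg / mol
kg·mol does NOT reduce to kg / mol; a valid unit for molar mass would be e.g. kg/mol.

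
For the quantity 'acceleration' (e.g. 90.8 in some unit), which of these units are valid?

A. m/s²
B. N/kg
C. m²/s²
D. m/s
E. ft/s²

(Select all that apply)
A, B, E

acceleration has SI base units: m / s^2

Checking each option against m / s^2:
  A. m/s²: ✓ matches
  B. N/kg: ✓ matches
  C. m²/s²: ✗ does not match
  D. m/s: ✗ does not match
  E. ft/s²: ✓ matches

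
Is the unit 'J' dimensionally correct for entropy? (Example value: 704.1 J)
No

entropy has SI base units: kg * m^2 / (s^2 * K)
J does NOT reduce to kg * m^2 / (s^2 * K); a valid unit for entropy would be e.g. J/K.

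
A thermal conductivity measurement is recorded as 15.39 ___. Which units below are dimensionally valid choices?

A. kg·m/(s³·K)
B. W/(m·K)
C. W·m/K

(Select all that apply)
A, B

thermal conductivity has SI base units: kg * m / (s^3 * K)

Checking each option against kg * m / (s^3 * K):
  A. kg·m/(s³·K): ✓ matches
  B. W/(m·K): ✓ matches
  C. W·m/K: ✗ does not match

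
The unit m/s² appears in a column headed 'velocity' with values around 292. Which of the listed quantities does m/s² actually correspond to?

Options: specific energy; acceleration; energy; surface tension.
acceleration

velocity should have units dimensionally equivalent to m / s (e.g. m/s).
The given unit 'm/s²' reduces to m / s^2. Of the listed options, that is the dimensionality of acceleration.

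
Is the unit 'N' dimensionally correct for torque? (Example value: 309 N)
No

torque has SI base units: kg * m^2 / s^2
N does NOT reduce to kg * m^2 / s^2; a valid unit for torque would be e.g. N·m.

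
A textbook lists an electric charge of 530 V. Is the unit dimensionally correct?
No

electric charge has SI base units: A * s
V does NOT reduce to A * s; a valid unit for electric charge would be e.g. C.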